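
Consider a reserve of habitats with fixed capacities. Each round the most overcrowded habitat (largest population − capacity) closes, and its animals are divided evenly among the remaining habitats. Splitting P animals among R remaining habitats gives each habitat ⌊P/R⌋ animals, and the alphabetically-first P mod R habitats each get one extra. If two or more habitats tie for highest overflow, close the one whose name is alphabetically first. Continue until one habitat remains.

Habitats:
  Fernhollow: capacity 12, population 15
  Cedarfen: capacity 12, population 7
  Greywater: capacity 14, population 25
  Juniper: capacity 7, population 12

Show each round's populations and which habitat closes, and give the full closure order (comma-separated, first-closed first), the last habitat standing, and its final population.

Closure order: Greywater, Juniper, Fernhollow
Last habitat: Cedarfen with 59 animals

Round 1: Cedarfen=7 Fernhollow=15 Greywater=25 Juniper=12 → close Greywater (overflow 11)
  25÷3 = 8 each, +1 to first 1
Round 2: Cedarfen=16 Fernhollow=23 Juniper=20 → close Juniper (overflow 13)
  20÷2 = 10 each, +1 to first 0
Round 3: Cedarfen=26 Fernhollow=33 → close Fernhollow (overflow 21)
  33÷1 = 33 each, +1 to first 0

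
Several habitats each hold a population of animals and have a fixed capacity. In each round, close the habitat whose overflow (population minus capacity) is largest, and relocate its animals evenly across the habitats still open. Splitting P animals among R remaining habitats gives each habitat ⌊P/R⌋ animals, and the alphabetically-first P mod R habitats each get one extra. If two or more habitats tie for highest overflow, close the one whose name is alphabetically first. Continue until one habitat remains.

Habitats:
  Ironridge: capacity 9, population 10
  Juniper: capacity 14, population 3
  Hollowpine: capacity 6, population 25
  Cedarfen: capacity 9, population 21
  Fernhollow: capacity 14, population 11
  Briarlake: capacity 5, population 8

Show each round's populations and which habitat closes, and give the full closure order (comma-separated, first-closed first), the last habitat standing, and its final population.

Closure order: Hollowpine, Cedarfen, Briarlake, Ironridge, Fernhollow
Last habitat: Juniper with 78 animals

Round 1: Briarlake=8 Cedarfen=21 Fernhollow=11 Hollowpine=25 Ironridge=10 Juniper=3 → close Hollowpine (overflow 19)
  25÷5 = 5 each, +1 to first 0
Round 2: Briarlake=13 Cedarfen=26 Fernhollow=16 Ironridge=15 Juniper=8 → close Cedarfen (overflow 17)
  26÷4 = 6 each, +1 to first 2
Round 3: Briarlake=20 Fernhollow=23 Ironridge=21 Juniper=14 → close Briarlake (overflow 15)
  20÷3 = 6 each, +1 to first 2
Round 4: Fernhollow=30 Ironridge=28 Juniper=20 → close Ironridge (overflow 19)
  28÷2 = 14 each, +1 to first 0
Round 5: Fernhollow=44 Juniper=34 → close Fernhollow (overflow 30)
  44÷1 = 44 each, +1 to first 0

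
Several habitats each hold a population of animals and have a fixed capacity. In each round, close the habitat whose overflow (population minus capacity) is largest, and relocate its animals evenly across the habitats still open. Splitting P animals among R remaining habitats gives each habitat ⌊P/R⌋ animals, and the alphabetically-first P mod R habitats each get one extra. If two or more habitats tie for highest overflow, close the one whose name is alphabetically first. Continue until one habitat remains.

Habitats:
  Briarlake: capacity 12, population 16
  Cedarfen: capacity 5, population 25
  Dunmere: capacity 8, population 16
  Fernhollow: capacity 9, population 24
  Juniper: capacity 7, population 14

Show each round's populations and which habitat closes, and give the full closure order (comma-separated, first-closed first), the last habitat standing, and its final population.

Round 1: Briarlake=16 Cedarfen=25 Dunmere=16 Fernhollow=24 Juniper=14 → close Cedarfen (overflow 20)
  25÷4 = 6 each, +1 to first 1
Round 2: Briarlake=23 Dunmere=22 Fernhollow=30 Juniper=20 → close Fernhollow (overflow 21)
  30÷3 = 10 each, +1 to first 0
Round 3: Briarlake=33 Dunmere=32 Juniper=30 → close Dunmere (overflow 24)
  32÷2 = 16 each, +1 to first 0
Round 4: Briarlake=49 Juniper=46 → close Juniper (overflow 39)
  46÷1 = 46 each, +1 to first 0

Closure order: Cedarfen, Fernhollow, Dunmere, Juniper
Last habitat: Briarlake with 95 animals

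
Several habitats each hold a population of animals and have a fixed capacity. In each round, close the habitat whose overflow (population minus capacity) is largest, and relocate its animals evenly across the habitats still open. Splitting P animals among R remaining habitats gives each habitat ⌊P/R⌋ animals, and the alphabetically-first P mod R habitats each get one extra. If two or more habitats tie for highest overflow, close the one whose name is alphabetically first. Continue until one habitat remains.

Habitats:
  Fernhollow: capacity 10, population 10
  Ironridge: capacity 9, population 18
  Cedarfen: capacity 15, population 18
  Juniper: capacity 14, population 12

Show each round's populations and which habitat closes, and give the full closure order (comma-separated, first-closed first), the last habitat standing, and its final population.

Closure order: Ironridge, Cedarfen, Fernhollow
Last habitat: Juniper with 58 animals

Round 1: Cedarfen=18 Fernhollow=10 Ironridge=18 Juniper=12 → close Ironridge (overflow 9)
  18÷3 = 6 each, +1 to first 0
Round 2: Cedarfen=24 Fernhollow=16 Juniper=18 → close Cedarfen (overflow 9)
  24÷2 = 12 each, +1 to first 0
Round 3: Fernhollow=28 Juniper=30 → close Fernhollow (overflow 18)
  28÷1 = 28 each, +1 to first 0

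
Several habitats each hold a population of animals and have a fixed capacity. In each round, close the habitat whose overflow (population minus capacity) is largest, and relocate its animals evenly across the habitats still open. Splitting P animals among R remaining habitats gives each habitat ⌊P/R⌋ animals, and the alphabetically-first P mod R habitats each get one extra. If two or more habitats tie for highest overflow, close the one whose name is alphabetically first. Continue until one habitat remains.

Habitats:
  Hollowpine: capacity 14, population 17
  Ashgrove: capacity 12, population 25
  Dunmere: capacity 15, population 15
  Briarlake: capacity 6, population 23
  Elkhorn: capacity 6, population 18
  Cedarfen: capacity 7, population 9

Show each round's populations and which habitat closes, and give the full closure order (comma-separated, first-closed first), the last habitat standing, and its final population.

Closure order: Briarlake, Ashgrove, Elkhorn, Cedarfen, Dunmere
Last habitat: Hollowpine with 107 animals

Round 1: Ashgrove=25 Briarlake=23 Cedarfen=9 Dunmere=15 Elkhorn=18 Hollowpine=17 → close Briarlake (overflow 17)
  23÷5 = 4 each, +1 to first 3
Round 2: Ashgrove=30 Cedarfen=14 Dunmere=20 Elkhorn=22 Hollowpine=21 → close Ashgrove (overflow 18)
  30÷4 = 7 each, +1 to first 2
Round 3: Cedarfen=22 Dunmere=28 Elkhorn=29 Hollowpine=28 → close Elkhorn (overflow 23)
  29÷3 = 9 each, +1 to first 2
Round 4: Cedarfen=32 Dunmere=38 Hollowpine=37 → close Cedarfen (overflow 25)
  32÷2 = 16 each, +1 to first 0
Round 5: Dunmere=54 Hollowpine=53 → close Dunmere (overflow 39)
  54÷1 = 54 each, +1 to first 0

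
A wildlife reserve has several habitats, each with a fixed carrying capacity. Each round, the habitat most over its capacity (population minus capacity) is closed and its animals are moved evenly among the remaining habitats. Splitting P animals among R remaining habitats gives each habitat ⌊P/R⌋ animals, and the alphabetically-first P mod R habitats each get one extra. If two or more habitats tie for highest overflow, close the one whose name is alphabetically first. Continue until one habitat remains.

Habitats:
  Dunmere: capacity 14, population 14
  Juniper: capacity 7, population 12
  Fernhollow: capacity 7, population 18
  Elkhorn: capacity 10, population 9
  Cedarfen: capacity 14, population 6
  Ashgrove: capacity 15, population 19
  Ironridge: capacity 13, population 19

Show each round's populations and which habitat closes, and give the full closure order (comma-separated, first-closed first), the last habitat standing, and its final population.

Closure order: Fernhollow, Ironridge, Ashgrove, Juniper, Dunmere, Elkhorn
Last habitat: Cedarfen with 97 animals

Round 1: Ashgrove=19 Cedarfen=6 Dunmere=14 Elkhorn=9 Fernhollow=18 Ironridge=19 Juniper=12 → close Fernhollow (overflow 11)
  18÷6 = 3 each, +1 to first 0
Round 2: Ashgrove=22 Cedarfen=9 Dunmere=17 Elkhorn=12 Ironridge=22 Juniper=15 → close Ironridge (overflow 9)
  22÷5 = 4 each, +1 to first 2
Round 3: Ashgrove=27 Cedarfen=14 Dunmere=21 Elkhorn=16 Juniper=19 → close Ashgrove (overflow 12)
  27÷4 = 6 each, +1 to first 3
Round 4: Cedarfen=21 Dunmere=28 Elkhorn=23 Juniper=25 → close Juniper (overflow 18)
  25÷3 = 8 each, +1 to first 1
Round 5: Cedarfen=30 Dunmere=36 Elkhorn=31 → close Dunmere (overflow 22)
  36÷2 = 18 each, +1 to first 0
Round 6: Cedarfen=48 Elkhorn=49 → close Elkhorn (overflow 39)
  49÷1 = 49 each, +1 to first 0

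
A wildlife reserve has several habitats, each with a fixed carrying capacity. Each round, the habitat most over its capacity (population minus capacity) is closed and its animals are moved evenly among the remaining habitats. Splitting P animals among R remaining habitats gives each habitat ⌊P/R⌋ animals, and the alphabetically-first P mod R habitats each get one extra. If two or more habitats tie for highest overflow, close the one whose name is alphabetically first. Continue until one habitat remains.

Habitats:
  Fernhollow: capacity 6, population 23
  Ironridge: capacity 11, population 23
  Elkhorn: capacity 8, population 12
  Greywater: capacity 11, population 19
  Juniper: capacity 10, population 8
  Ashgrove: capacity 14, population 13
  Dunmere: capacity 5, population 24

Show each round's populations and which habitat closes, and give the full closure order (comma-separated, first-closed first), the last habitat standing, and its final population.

Closure order: Dunmere, Fernhollow, Ironridge, Greywater, Elkhorn, Ashgrove
Last habitat: Juniper with 122 animals

Round 1: Ashgrove=13 Dunmere=24 Elkhorn=12 Fernhollow=23 Greywater=19 Ironridge=23 Juniper=8 → close Dunmere (overflow 19)
  24÷6 = 4 each, +1 to first 0
Round 2: Ashgrove=17 Elkhorn=16 Fernhollow=27 Greywater=23 Ironridge=27 Juniper=12 → close Fernhollow (overflow 21)
  27÷5 = 5 each, +1 to first 2
Round 3: Ashgrove=23 Elkhorn=22 Greywater=28 Ironridge=32 Juniper=17 → close Ironridge (overflow 21)
  32÷4 = 8 each, +1 to first 0
Round 4: Ashgrove=31 Elkhorn=30 Greywater=36 Juniper=25 → close Greywater (overflow 25)
  36÷3 = 12 each, +1 to first 0
Round 5: Ashgrove=43 Elkhorn=42 Juniper=37 → close Elkhorn (overflow 34)
  42÷2 = 21 each, +1 to first 0
Round 6: Ashgrove=64 Juniper=58 → close Ashgrove (overflow 50)
  64÷1 = 64 each, +1 to first 0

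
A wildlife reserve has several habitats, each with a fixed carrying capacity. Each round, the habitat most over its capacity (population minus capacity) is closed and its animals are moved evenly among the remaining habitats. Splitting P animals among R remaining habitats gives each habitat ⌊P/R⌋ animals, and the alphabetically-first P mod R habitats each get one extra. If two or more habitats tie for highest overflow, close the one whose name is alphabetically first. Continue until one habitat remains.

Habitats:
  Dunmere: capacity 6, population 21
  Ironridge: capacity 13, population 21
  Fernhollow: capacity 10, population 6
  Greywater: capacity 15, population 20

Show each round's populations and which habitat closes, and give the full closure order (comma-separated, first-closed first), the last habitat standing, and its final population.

Round 1: Dunmere=21 Fernhollow=6 Greywater=20 Ironridge=21 → close Dunmere (overflow 15)
  21÷3 = 7 each, +1 to first 0
Round 2: Fernhollow=13 Greywater=27 Ironridge=28 → close Ironridge (overflow 15)
  28÷2 = 14 each, +1 to first 0
Round 3: Fernhollow=27 Greywater=41 → close Greywater (overflow 26)
  41÷1 = 41 each, +1 to first 0

Closure order: Dunmere, Ironridge, Greywater
Last habitat: Fernhollow with 68 animals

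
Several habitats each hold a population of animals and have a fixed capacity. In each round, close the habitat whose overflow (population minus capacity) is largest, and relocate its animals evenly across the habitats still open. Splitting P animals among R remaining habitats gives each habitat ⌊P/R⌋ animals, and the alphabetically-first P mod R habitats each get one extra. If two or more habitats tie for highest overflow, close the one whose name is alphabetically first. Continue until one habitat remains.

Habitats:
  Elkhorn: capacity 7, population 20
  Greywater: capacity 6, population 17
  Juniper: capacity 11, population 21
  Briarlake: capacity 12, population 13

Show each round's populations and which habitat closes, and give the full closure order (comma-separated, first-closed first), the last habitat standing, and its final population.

Closure order: Elkhorn, Greywater, Juniper
Last habitat: Briarlake with 71 animals

Round 1: Briarlake=13 Elkhorn=20 Greywater=17 Juniper=21 → close Elkhorn (overflow 13)
  20÷3 = 6 each, +1 to first 2
Round 2: Briarlake=20 Greywater=24 Juniper=27 → close Greywater (overflow 18)
  24÷2 = 12 each, +1 to first 0
Round 3: Briarlake=32 Juniper=39 → close Juniper (overflow 28)
  39÷1 = 39 each, +1 to first 0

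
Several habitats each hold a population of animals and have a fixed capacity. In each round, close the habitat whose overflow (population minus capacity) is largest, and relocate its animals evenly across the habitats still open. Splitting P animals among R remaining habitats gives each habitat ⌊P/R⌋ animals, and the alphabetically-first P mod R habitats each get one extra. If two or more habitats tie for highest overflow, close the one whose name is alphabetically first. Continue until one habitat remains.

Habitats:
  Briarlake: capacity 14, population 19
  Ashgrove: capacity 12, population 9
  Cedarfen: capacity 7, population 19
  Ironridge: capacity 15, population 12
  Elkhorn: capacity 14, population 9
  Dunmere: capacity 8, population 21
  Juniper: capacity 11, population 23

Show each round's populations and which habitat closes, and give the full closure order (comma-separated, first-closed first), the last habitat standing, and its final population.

Round 1: Ashgrove=9 Briarlake=19 Cedarfen=19 Dunmere=21 Elkhorn=9 Ironridge=12 Juniper=23 → close Dunmere (overflow 13)
  21÷6 = 3 each, +1 to first 3
Round 2: Ashgrove=13 Briarlake=23 Cedarfen=23 Elkhorn=12 Ironridge=15 Juniper=26 → close Cedarfen (overflow 16)
  23÷5 = 4 each, +1 to first 3
Round 3: Ashgrove=18 Briarlake=28 Elkhorn=17 Ironridge=19 Juniper=30 → close Juniper (overflow 19)
  30÷4 = 7 each, +1 to first 2
Round 4: Ashgrove=26 Briarlake=36 Elkhorn=24 Ironridge=26 → close Briarlake (overflow 22)
  36÷3 = 12 each, +1 to first 0
Round 5: Ashgrove=38 Elkhorn=36 Ironridge=38 → close Ashgrove (overflow 26)
  38÷2 = 19 each, +1 to first 0
Round 6: Elkhorn=55 Ironridge=57 → close Ironridge (overflow 42)
  57÷1 = 57 each, +1 to first 0

Closure order: Dunmere, Cedarfen, Juniper, Briarlake, Ashgrove, Ironridge
Last habitat: Elkhorn with 112 animals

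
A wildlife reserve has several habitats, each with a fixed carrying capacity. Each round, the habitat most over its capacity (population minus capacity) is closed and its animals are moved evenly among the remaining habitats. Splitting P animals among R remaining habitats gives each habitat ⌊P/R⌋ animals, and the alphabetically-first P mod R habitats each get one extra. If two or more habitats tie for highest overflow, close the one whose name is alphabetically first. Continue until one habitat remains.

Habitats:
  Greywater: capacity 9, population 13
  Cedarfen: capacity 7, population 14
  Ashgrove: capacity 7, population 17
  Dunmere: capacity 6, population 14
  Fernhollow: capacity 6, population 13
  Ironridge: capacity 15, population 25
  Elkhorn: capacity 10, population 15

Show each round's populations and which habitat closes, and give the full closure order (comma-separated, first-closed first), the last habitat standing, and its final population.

Round 1: Ashgrove=17 Cedarfen=14 Dunmere=14 Elkhorn=15 Fernhollow=13 Greywater=13 Ironridge=25 → close Ashgrove (overflow 10)
  17÷6 = 2 each, +1 to first 5
Round 2: Cedarfen=17 Dunmere=17 Elkhorn=18 Fernhollow=16 Greywater=16 Ironridge=27 → close Ironridge (overflow 12)
  27÷5 = 5 each, +1 to first 2
Round 3: Cedarfen=23 Dunmere=23 Elkhorn=23 Fernhollow=21 Greywater=21 → close Dunmere (overflow 17)
  23÷4 = 5 each, +1 to first 3
Round 4: Cedarfen=29 Elkhorn=29 Fernhollow=27 Greywater=26 → close Cedarfen (overflow 22)
  29÷3 = 9 each, +1 to first 2
Round 5: Elkhorn=39 Fernhollow=37 Greywater=35 → close Fernhollow (overflow 31)
  37÷2 = 18 each, +1 to first 1
Round 6: Elkhorn=58 Greywater=53 → close Elkhorn (overflow 48)
  58÷1 = 58 each, +1 to first 0

Closure order: Ashgrove, Ironridge, Dunmere, Cedarfen, Fernhollow, Elkhorn
Last habitat: Greywater with 111 animals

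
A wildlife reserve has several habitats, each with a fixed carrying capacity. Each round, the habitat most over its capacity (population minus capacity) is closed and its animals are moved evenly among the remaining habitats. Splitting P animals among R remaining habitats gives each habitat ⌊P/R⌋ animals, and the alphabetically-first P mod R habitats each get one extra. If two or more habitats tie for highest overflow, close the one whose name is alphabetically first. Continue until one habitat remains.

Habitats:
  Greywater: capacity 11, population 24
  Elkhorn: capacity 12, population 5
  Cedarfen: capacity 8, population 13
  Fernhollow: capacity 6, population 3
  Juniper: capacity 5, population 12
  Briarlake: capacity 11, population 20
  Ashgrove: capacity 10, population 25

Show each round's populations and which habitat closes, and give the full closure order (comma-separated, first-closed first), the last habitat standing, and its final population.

Round 1: Ashgrove=25 Briarlake=20 Cedarfen=13 Elkhorn=5 Fernhollow=3 Greywater=24 Juniper=12 → close Ashgrove (overflow 15)
  25÷6 = 4 each, +1 to first 1
Round 2: Briarlake=25 Cedarfen=17 Elkhorn=9 Fernhollow=7 Greywater=28 Juniper=16 → close Greywater (overflow 17)
  28÷5 = 5 each, +1 to first 3
Round 3: Briarlake=31 Cedarfen=23 Elkhorn=15 Fernhollow=12 Juniper=21 → close Briarlake (overflow 20)
  31÷4 = 7 each, +1 to first 3
Round 4: Cedarfen=31 Elkhorn=23 Fernhollow=20 Juniper=28 → close Cedarfen (overflow 23)
  31÷3 = 10 each, +1 to first 1
Round 5: Elkhorn=34 Fernhollow=30 Juniper=38 → close Juniper (overflow 33)
  38÷2 = 19 each, +1 to first 0
Round 6: Elkhorn=53 Fernhollow=49 → close Fernhollow (overflow 43)
  49÷1 = 49 each, +1 to first 0

Closure order: Ashgrove, Greywater, Briarlake, Cedarfen, Juniper, Fernhollow
Last habitat: Elkhorn with 102 animals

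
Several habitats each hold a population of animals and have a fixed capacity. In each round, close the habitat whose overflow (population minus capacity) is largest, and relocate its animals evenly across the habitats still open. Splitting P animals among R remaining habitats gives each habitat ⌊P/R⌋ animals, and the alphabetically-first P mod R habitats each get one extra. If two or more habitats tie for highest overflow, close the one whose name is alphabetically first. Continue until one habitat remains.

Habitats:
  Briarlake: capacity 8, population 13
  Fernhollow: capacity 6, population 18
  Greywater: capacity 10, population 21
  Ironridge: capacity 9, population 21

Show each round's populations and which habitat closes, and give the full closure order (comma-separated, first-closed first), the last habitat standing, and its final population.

Round 1: Briarlake=13 Fernhollow=18 Greywater=21 Ironridge=21 → close Fernhollow (overflow 12)
  18÷3 = 6 each, +1 to first 0
Round 2: Briarlake=19 Greywater=27 Ironridge=27 → close Ironridge (overflow 18)
  27÷2 = 13 each, +1 to first 1
Round 3: Briarlake=33 Greywater=40 → close Greywater (overflow 30)
  40÷1 = 40 each, +1 to first 0

Closure order: Fernhollow, Ironridge, Greywater
Last habitat: Briarlake with 73 animals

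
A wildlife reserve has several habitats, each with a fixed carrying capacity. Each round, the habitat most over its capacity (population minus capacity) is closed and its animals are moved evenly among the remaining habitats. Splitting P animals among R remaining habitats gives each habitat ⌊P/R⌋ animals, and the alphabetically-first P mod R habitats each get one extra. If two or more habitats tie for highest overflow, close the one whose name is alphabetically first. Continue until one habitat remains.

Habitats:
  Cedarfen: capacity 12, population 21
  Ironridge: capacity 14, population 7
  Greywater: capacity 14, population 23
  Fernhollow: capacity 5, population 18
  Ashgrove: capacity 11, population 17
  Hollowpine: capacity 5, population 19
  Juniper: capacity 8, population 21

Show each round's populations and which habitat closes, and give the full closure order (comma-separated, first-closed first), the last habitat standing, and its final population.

Closure order: Hollowpine, Fernhollow, Juniper, Cedarfen, Greywater, Ashgrove
Last habitat: Ironridge with 126 animals

Round 1: Ashgrove=17 Cedarfen=21 Fernhollow=18 Greywater=23 Hollowpine=19 Ironridge=7 Juniper=21 → close Hollowpine (overflow 14)
  19÷6 = 3 each, +1 to first 1
Round 2: Ashgrove=21 Cedarfen=24 Fernhollow=21 Greywater=26 Ironridge=10 Juniper=24 → close Fernhollow (overflow 16)
  21÷5 = 4 each, +1 to first 1
Round 3: Ashgrove=26 Cedarfen=28 Greywater=30 Ironridge=14 Juniper=28 → close Juniper (overflow 20)
  28÷4 = 7 each, +1 to first 0
Round 4: Ashgrove=33 Cedarfen=35 Greywater=37 Ironridge=21 → close Cedarfen (overflow 23)
  35÷3 = 11 each, +1 to first 2
Round 5: Ashgrove=45 Greywater=49 Ironridge=32 → close Greywater (overflow 35)
  49÷2 = 24 each, +1 to first 1
Round 6: Ashgrove=70 Ironridge=56 → close Ashgrove (overflow 59)
  70÷1 = 70 each, +1 to first 0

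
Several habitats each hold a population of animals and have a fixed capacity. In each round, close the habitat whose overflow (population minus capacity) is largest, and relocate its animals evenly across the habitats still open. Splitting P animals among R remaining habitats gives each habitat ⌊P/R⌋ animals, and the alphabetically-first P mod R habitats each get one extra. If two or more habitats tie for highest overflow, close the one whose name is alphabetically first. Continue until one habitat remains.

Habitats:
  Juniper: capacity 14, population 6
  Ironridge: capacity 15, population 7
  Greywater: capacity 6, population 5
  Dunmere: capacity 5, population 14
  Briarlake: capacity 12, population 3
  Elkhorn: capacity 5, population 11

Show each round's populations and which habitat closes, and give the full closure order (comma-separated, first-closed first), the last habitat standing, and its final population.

Round 1: Briarlake=3 Dunmere=14 Elkhorn=11 Greywater=5 Ironridge=7 Juniper=6 → close Dunmere (overflow 9)
  14÷5 = 2 each, +1 to first 4
Round 2: Briarlake=6 Elkhorn=14 Greywater=8 Ironridge=10 Juniper=8 → close Elkhorn (overflow 9)
  14÷4 = 3 each, +1 to first 2
Round 3: Briarlake=10 Greywater=12 Ironridge=13 Juniper=11 → close Greywater (overflow 6)
  12÷3 = 4 each, +1 to first 0
Round 4: Briarlake=14 Ironridge=17 Juniper=15 → close Briarlake (overflow 2)
  14÷2 = 7 each, +1 to first 0
Round 5: Ironridge=24 Juniper=22 → close Ironridge (overflow 9)
  24÷1 = 24 each, +1 to first 0

Closure order: Dunmere, Elkhorn, Greywater, Briarlake, Ironridge
Last habitat: Juniper with 46 animals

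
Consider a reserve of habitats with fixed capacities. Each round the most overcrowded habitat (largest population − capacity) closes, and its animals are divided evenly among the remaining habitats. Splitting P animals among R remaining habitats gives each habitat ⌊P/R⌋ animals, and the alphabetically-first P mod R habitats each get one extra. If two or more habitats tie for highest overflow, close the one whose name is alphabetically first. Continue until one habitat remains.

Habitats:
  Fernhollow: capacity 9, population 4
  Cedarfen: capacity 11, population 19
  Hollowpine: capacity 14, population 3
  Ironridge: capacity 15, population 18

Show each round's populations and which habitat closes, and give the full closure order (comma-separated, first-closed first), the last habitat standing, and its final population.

Closure order: Cedarfen, Ironridge, Fernhollow
Last habitat: Hollowpine with 44 animals

Round 1: Cedarfen=19 Fernhollow=4 Hollowpine=3 Ironridge=18 → close Cedarfen (overflow 8)
  19÷3 = 6 each, +1 to first 1
Round 2: Fernhollow=11 Hollowpine=9 Ironridge=24 → close Ironridge (overflow 9)
  24÷2 = 12 each, +1 to first 0
Round 3: Fernhollow=23 Hollowpine=21 → close Fernhollow (overflow 14)
  23÷1 = 23 each, +1 to first 0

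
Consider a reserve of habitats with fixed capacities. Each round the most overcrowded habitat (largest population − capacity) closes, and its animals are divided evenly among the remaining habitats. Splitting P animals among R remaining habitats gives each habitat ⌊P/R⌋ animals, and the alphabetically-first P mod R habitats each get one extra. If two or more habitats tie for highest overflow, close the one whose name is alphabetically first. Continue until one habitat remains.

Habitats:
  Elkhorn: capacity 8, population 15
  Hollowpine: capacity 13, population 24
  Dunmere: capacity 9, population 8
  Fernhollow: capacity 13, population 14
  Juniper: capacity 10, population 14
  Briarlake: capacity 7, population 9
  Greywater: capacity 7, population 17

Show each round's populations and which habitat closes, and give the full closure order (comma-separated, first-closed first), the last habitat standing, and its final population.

Closure order: Hollowpine, Greywater, Elkhorn, Briarlake, Juniper, Fernhollow
Last habitat: Dunmere with 101 animals

Round 1: Briarlake=9 Dunmere=8 Elkhorn=15 Fernhollow=14 Greywater=17 Hollowpine=24 Juniper=14 → close Hollowpine (overflow 11)
  24÷6 = 4 each, +1 to first 0
Round 2: Briarlake=13 Dunmere=12 Elkhorn=19 Fernhollow=18 Greywater=21 Juniper=18 → close Greywater (overflow 14)
  21÷5 = 4 each, +1 to first 1
Round 3: Briarlake=18 Dunmere=16 Elkhorn=23 Fernhollow=22 Juniper=22 → close Elkhorn (overflow 15)
  23÷4 = 5 each, +1 to first 3
Round 4: Briarlake=24 Dunmere=22 Fernhollow=28 Juniper=27 → close Briarlake (overflow 17)
  24÷3 = 8 each, +1 to first 0
Round 5: Dunmere=30 Fernhollow=36 Juniper=35 → close Juniper (overflow 25)
  35÷2 = 17 each, +1 to first 1
Round 6: Dunmere=48 Fernhollow=53 → close Fernhollow (overflow 40)
  53÷1 = 53 each, +1 to first 0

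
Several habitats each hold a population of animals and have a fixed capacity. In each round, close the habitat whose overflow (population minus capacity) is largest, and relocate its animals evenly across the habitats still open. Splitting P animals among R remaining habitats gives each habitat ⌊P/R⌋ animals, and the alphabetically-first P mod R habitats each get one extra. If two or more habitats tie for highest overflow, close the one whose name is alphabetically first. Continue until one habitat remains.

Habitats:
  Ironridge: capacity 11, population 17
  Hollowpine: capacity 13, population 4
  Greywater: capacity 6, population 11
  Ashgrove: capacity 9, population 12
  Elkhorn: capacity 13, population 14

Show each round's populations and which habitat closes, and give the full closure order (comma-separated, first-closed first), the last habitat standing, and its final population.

Round 1: Ashgrove=12 Elkhorn=14 Greywater=11 Hollowpine=4 Ironridge=17 → close Ironridge (overflow 6)
  17÷4 = 4 each, +1 to first 1
Round 2: Ashgrove=17 Elkhorn=18 Greywater=15 Hollowpine=8 → close Greywater (overflow 9)
  15÷3 = 5 each, +1 to first 0
Round 3: Ashgrove=22 Elkhorn=23 Hollowpine=13 → close Ashgrove (overflow 13)
  22÷2 = 11 each, +1 to first 0
Round 4: Elkhorn=34 Hollowpine=24 → close Elkhorn (overflow 21)
  34÷1 = 34 each, +1 to first 0

Closure order: Ironridge, Greywater, Ashgrove, Elkhorn
Last habitat: Hollowpine with 58 animals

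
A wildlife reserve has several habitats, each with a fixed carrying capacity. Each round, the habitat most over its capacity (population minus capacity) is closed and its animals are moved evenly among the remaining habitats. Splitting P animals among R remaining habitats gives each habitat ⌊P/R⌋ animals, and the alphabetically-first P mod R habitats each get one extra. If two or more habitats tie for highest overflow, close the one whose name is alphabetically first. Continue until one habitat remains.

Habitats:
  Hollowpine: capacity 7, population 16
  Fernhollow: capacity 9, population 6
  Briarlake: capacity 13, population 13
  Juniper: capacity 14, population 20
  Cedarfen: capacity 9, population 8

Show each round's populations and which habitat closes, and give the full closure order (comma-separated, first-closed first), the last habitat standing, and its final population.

Closure order: Hollowpine, Juniper, Briarlake, Cedarfen
Last habitat: Fernhollow with 63 animals

Round 1: Briarlake=13 Cedarfen=8 Fernhollow=6 Hollowpine=16 Juniper=20 → close Hollowpine (overflow 9)
  16÷4 = 4 each, +1 to first 0
Round 2: Briarlake=17 Cedarfen=12 Fernhollow=10 Juniper=24 → close Juniper (overflow 10)
  24÷3 = 8 each, +1 to first 0
Round 3: Briarlake=25 Cedarfen=20 Fernhollow=18 → close Briarlake (overflow 12)
  25÷2 = 12 each, +1 to first 1
Round 4: Cedarfen=33 Fernhollow=30 → close Cedarfen (overflow 24)
  33÷1 = 33 each, +1 to first 0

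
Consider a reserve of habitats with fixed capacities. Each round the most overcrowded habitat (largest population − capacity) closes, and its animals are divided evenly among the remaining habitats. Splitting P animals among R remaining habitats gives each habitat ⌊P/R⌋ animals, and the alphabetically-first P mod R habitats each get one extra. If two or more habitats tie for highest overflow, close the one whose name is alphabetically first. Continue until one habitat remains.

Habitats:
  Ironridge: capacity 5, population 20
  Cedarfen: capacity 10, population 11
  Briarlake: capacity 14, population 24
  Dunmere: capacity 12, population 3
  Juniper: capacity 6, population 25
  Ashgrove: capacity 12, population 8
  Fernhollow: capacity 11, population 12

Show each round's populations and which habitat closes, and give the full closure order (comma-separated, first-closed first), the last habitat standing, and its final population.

Closure order: Juniper, Ironridge, Briarlake, Cedarfen, Fernhollow, Ashgrove
Last habitat: Dunmere with 103 animals

Round 1: Ashgrove=8 Briarlake=24 Cedarfen=11 Dunmere=3 Fernhollow=12 Ironridge=20 Juniper=25 → close Juniper (overflow 19)
  25÷6 = 4 each, +1 to first 1
Round 2: Ashgrove=13 Briarlake=28 Cedarfen=15 Dunmere=7 Fernhollow=16 Ironridge=24 → close Ironridge (overflow 19)
  24÷5 = 4 each, +1 to first 4
Round 3: Ashgrove=18 Briarlake=33 Cedarfen=20 Dunmere=12 Fernhollow=20 → close Briarlake (overflow 19)
  33÷4 = 8 each, +1 to first 1
Round 4: Ashgrove=27 Cedarfen=28 Dunmere=20 Fernhollow=28 → close Cedarfen (overflow 18)
  28÷3 = 9 each, +1 to first 1
Round 5: Ashgrove=37 Dunmere=29 Fernhollow=37 → close Fernhollow (overflow 26)
  37÷2 = 18 each, +1 to first 1
Round 6: Ashgrove=56 Dunmere=47 → close Ashgrove (overflow 44)
  56÷1 = 56 each, +1 to first 0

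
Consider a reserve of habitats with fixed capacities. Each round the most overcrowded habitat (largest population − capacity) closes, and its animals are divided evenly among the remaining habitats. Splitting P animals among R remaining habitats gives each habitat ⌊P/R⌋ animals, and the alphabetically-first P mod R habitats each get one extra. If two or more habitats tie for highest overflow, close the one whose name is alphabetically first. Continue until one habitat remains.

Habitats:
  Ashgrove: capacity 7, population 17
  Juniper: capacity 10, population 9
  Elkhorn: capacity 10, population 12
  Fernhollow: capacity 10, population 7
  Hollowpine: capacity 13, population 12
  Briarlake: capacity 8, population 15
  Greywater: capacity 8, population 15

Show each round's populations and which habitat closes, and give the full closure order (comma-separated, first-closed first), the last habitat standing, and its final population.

Closure order: Ashgrove, Briarlake, Greywater, Elkhorn, Fernhollow, Hollowpine
Last habitat: Juniper with 87 animals

Round 1: Ashgrove=17 Briarlake=15 Elkhorn=12 Fernhollow=7 Greywater=15 Hollowpine=12 Juniper=9 → close Ashgrove (overflow 10)
  17÷6 = 2 each, +1 to first 5
Round 2: Briarlake=18 Elkhorn=15 Fernhollow=10 Greywater=18 Hollowpine=15 Juniper=11 → close Briarlake (overflow 10)
  18÷5 = 3 each, +1 to first 3
Round 3: Elkhorn=19 Fernhollow=14 Greywater=22 Hollowpine=18 Juniper=14 → close Greywater (overflow 14)
  22÷4 = 5 each, +1 to first 2
Round 4: Elkhorn=25 Fernhollow=20 Hollowpine=23 Juniper=19 → close Elkhorn (overflow 15)
  25÷3 = 8 each, +1 to first 1
Round 5: Fernhollow=29 Hollowpine=31 Juniper=27 → close Fernhollow (overflow 19)
  29÷2 = 14 each, +1 to first 1
Round 6: Hollowpine=46 Juniper=41 → close Hollowpine (overflow 33)
  46÷1 = 46 each, +1 to first 0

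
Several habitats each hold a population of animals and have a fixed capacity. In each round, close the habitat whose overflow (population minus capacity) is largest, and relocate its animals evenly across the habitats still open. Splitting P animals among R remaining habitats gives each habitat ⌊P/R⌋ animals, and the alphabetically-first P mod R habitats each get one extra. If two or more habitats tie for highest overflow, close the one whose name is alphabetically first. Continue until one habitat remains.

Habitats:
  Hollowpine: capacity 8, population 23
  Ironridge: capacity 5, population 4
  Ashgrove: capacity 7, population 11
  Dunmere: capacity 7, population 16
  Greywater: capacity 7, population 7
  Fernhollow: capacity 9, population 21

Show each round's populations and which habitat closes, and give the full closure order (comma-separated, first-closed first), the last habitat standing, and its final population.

Round 1: Ashgrove=11 Dunmere=16 Fernhollow=21 Greywater=7 Hollowpine=23 Ironridge=4 → close Hollowpine (overflow 15)
  23÷5 = 4 each, +1 to first 3
Round 2: Ashgrove=16 Dunmere=21 Fernhollow=26 Greywater=11 Ironridge=8 → close Fernhollow (overflow 17)
  26÷4 = 6 each, +1 to first 2
Round 3: Ashgrove=23 Dunmere=28 Greywater=17 Ironridge=14 → close Dunmere (overflow 21)
  28÷3 = 9 each, +1 to first 1
Round 4: Ashgrove=33 Greywater=26 Ironridge=23 → close Ashgrove (overflow 26)
  33÷2 = 16 each, +1 to first 1
Round 5: Greywater=43 Ironridge=39 → close Greywater (overflow 36)
  43÷1 = 43 each, +1 to first 0

Closure order: Hollowpine, Fernhollow, Dunmere, Ashgrove, Greywater
Last habitat: Ironridge with 82 animals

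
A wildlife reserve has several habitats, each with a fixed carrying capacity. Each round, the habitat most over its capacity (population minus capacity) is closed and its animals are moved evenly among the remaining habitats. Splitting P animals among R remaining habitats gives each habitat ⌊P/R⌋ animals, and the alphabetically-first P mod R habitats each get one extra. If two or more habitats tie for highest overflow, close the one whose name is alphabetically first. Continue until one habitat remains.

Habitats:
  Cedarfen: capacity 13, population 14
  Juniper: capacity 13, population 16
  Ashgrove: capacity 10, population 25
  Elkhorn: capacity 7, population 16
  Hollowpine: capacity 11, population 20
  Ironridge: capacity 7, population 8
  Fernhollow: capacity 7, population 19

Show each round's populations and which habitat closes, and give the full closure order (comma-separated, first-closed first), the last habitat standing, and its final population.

Round 1: Ashgrove=25 Cedarfen=14 Elkhorn=16 Fernhollow=19 Hollowpine=20 Ironridge=8 Juniper=16 → close Ashgrove (overflow 15)
  25÷6 = 4 each, +1 to first 1
Round 2: Cedarfen=19 Elkhorn=20 Fernhollow=23 Hollowpine=24 Ironridge=12 Juniper=20 → close Fernhollow (overflow 16)
  23÷5 = 4 each, +1 to first 3
Round 3: Cedarfen=24 Elkhorn=25 Hollowpine=29 Ironridge=16 Juniper=24 → close Elkhorn (overflow 18)
  25÷4 = 6 each, +1 to first 1
Round 4: Cedarfen=31 Hollowpine=35 Ironridge=22 Juniper=30 → close Hollowpine (overflow 24)
  35÷3 = 11 each, +1 to first 2
Round 5: Cedarfen=43 Ironridge=34 Juniper=41 → close Cedarfen (overflow 30)
  43÷2 = 21 each, +1 to first 1
Round 6: Ironridge=56 Juniper=62 → close Ironridge (overflow 49)
  56÷1 = 56 each, +1 to first 0

Closure order: Ashgrove, Fernhollow, Elkhorn, Hollowpine, Cedarfen, Ironridge
Last habitat: Juniper with 118 animals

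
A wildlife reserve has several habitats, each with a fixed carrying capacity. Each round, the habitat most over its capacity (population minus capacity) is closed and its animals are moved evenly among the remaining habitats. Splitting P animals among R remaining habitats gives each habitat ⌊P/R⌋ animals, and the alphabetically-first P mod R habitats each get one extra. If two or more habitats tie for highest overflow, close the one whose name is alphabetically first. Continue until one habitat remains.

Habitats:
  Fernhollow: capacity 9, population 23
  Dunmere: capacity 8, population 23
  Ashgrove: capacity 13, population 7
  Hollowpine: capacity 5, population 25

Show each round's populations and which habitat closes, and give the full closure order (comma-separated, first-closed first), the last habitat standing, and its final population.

Round 1: Ashgrove=7 Dunmere=23 Fernhollow=23 Hollowpine=25 → close Hollowpine (overflow 20)
  25÷3 = 8 each, +1 to first 1
Round 2: Ashgrove=16 Dunmere=31 Fernhollow=31 → close Dunmere (overflow 23)
  31÷2 = 15 each, +1 to first 1
Round 3: Ashgrove=32 Fernhollow=46 → close Fernhollow (overflow 37)
  46÷1 = 46 each, +1 to first 0

Closure order: Hollowpine, Dunmere, Fernhollow
Last habitat: Ashgrove with 78 animals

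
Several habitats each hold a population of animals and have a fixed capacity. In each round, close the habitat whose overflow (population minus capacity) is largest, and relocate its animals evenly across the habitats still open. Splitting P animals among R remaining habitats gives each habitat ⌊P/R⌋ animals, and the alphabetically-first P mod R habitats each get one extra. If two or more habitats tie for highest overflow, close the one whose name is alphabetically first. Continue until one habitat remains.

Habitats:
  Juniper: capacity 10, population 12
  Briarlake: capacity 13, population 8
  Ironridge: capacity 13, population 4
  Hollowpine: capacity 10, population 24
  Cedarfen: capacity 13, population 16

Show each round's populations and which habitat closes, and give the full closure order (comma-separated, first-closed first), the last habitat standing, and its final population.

Closure order: Hollowpine, Cedarfen, Juniper, Briarlake
Last habitat: Ironridge with 64 animals

Round 1: Briarlake=8 Cedarfen=16 Hollowpine=24 Ironridge=4 Juniper=12 → close Hollowpine (overflow 14)
  24÷4 = 6 each, +1 to first 0
Round 2: Briarlake=14 Cedarfen=22 Ironridge=10 Juniper=18 → close Cedarfen (overflow 9)
  22÷3 = 7 each, +1 to first 1
Round 3: Briarlake=22 Ironridge=17 Juniper=25 → close Juniper (overflow 15)
  25÷2 = 12 each, +1 to first 1
Round 4: Briarlake=35 Ironridge=29 → close Briarlake (overflow 22)
  35÷1 = 35 each, +1 to first 0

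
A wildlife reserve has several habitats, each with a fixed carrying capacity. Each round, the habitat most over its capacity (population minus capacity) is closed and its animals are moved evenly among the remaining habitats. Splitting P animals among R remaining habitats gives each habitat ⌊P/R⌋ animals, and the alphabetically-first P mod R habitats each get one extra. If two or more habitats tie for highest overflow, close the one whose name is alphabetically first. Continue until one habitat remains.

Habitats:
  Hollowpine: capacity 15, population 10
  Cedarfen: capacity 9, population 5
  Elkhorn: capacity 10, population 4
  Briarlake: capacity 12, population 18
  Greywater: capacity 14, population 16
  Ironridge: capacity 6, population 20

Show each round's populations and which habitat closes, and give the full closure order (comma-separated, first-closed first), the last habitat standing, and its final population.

Closure order: Ironridge, Briarlake, Greywater, Cedarfen, Elkhorn
Last habitat: Hollowpine with 73 animals

Round 1: Briarlake=18 Cedarfen=5 Elkhorn=4 Greywater=16 Hollowpine=10 Ironridge=20 → close Ironridge (overflow 14)
  20÷5 = 4 each, +1 to first 0
Round 2: Briarlake=22 Cedarfen=9 Elkhorn=8 Greywater=20 Hollowpine=14 → close Briarlake (overflow 10)
  22÷4 = 5 each, +1 to first 2
Round 3: Cedarfen=15 Elkhorn=14 Greywater=25 Hollowpine=19 → close Greywater (overflow 11)
  25÷3 = 8 each, +1 to first 1
Round 4: Cedarfen=24 Elkhorn=22 Hollowpine=27 → close Cedarfen (overflow 15)
  24÷2 = 12 each, +1 to first 0
Round 5: Elkhorn=34 Hollowpine=39 → close Elkhorn (overflow 24)
  34÷1 = 34 each, +1 to first 0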